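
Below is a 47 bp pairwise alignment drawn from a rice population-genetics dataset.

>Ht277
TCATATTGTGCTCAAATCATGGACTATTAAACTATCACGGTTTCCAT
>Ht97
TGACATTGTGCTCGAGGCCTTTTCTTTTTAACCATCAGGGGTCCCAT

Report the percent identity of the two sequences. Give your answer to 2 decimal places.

68.09%

Mismatches occur at site 2 (C→G), site 4 (T→C), site 14 (A→G), site 16 (A→G), site 17 (T→G), site 19 (A→C), site 21 (G→T), site 22 (G→T), site 23 (A→T), site 26 (A→T), site 29 (A→T), site 33 (T→C), site 38 (C→G), site 41 (T→G), site 43 (T→C).
32 of the 47 sites match, so the percent identity is 32/47 × 100 = 68.09%.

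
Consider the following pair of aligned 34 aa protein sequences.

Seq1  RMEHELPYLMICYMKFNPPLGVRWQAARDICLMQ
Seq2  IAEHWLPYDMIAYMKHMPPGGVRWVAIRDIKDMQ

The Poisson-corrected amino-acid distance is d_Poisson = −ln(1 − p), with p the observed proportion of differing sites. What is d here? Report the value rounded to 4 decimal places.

0.4353

Mismatches occur at site 1 (R↔I), site 2 (M↔A), site 5 (E↔W), site 9 (L↔D), site 12 (C↔A), site 16 (F↔H), site 17 (N↔M), site 20 (L↔G), site 25 (Q↔V), site 27 (A↔I), site 31 (C↔K), site 32 (L↔D).
p = 12/34 = 0.352941.
d = −ln(1 − 0.352941) = −ln(0.647059) = 0.4353.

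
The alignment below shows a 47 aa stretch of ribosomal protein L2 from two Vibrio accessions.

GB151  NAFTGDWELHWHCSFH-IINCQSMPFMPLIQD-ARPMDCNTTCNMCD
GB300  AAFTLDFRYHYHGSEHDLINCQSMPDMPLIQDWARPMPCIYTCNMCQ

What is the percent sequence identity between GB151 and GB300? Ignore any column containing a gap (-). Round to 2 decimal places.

Excluding the 2 gap columns leaves 45 comparable sites.
Differing sites — 1:N/A; 5:G/L; 7:W/F; 8:E/R; 9:L/Y; 11:W/Y; 13:C/G; 15:F/E; 18:I/L; 26:F/D; 38:D/P; 40:N/I; 41:T/Y; 47:D/Q.
31 of the 45 comparable sites match, so the percent identity is 31/45 × 100 = 68.89%.

68.89%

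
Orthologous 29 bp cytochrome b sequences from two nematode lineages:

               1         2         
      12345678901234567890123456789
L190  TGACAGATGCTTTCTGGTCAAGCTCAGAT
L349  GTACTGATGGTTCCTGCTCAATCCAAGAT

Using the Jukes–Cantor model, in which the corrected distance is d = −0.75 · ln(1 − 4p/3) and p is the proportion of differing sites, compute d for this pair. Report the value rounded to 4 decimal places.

Differing sites — 1:T/G; 2:G/T; 5:A/T; 10:C/G; 13:T/C; 17:G/C; 22:G/T; 24:T/C; 25:C/A.
p = 9/29 = 0.310345.
d = −0.75 · ln(1 − (4/3)·0.310345) = −0.75 · ln(0.586207) = −0.75 · (-0.534082) = 0.4006.

0.4006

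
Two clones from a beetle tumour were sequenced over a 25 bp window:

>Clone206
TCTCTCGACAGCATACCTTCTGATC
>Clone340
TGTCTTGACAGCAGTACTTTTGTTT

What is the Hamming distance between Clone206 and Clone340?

Differing sites — 2:C/G; 6:C/T; 14:T/G; 15:A/T; 16:C/A; 20:C/T; 23:A/T; 25:C/T.
That gives 8 mismatches out of 25 aligned sites, so the Hamming distance is 8.

8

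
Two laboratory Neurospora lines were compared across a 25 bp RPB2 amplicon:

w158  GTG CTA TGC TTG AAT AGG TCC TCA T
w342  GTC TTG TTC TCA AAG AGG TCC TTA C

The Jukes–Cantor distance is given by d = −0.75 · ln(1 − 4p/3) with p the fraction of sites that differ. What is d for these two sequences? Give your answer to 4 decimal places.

0.4904

The sequences differ at positions 3 (G/C), 4 (C/T), 6 (A/G), 8 (G/T), 11 (T/C), 12 (G/A), 15 (T/G), 23 (C/T), 25 (T/C).
p = 9/25 = 0.360000.
d = −0.75 · ln(1 − (4/3)·0.360000) = −0.75 · ln(0.520000) = −0.75 · (-0.653926) = 0.4904.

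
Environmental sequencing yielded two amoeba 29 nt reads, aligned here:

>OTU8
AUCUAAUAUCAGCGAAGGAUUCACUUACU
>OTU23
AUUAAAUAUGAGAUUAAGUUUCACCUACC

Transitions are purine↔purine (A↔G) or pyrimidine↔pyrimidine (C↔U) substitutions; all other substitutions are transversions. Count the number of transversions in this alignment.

6

Mismatches occur at site 3 (C→U, transition), site 4 (U→A, transversion), site 10 (C→G, transversion), site 13 (C→A, transversion), site 14 (G→U, transversion), site 15 (A→U, transversion), site 17 (G→A, transition), site 19 (A→U, transversion), site 25 (U→C, transition), site 29 (U→C, transition).
Of the 10 differences, 4 transitions and 6 transversions, so the answer is 6.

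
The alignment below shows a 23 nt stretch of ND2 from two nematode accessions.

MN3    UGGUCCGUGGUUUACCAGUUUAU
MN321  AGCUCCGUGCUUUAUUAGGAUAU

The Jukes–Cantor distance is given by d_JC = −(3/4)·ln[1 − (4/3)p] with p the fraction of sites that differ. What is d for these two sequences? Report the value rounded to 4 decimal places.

The sequences differ at positions 1 (U/A), 3 (G/C), 10 (G/C), 15 (C/U), 16 (C/U), 19 (U/G), 20 (U/A).
p = 7/23 = 0.304348.
d = −0.75 · ln(1 − (4/3)·0.304348) = −0.75 · ln(0.594203) = −0.75 · (-0.520534) = 0.3904.

0.3904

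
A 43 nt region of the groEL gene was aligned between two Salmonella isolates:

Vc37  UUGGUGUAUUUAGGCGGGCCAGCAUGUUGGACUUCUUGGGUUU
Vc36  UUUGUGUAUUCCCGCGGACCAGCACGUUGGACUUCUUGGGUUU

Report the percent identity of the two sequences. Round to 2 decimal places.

The sequences differ at positions 3 (G/U), 11 (U/C), 12 (A/C), 13 (G/C), 18 (G/A), 25 (U/C).
37 of the 43 sites match, so the percent identity is 37/43 × 100 = 86.05%.

86.05%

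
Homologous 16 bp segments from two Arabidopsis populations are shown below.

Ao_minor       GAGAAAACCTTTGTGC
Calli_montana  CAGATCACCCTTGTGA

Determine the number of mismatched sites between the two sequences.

5

The sequences differ at positions 1 (G/C), 5 (A/T), 6 (A/C), 10 (T/C), 16 (C/A).
That gives 5 mismatches out of 16 aligned sites, so the Hamming distance is 5.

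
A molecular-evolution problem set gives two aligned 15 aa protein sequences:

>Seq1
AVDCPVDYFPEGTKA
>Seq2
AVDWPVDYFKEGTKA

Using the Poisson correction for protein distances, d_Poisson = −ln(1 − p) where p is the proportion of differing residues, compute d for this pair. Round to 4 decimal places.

0.1431

Differing sites — 4:C/W; 10:P/K.
p = 2/15 = 0.133333.
d = −ln(1 − 0.133333) = −ln(0.866667) = 0.1431.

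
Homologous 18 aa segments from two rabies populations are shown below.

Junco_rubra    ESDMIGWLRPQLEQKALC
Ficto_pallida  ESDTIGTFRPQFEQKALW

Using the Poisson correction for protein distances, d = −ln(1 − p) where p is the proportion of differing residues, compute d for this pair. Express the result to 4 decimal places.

0.3254

Mismatches occur at site 4 (M↔T), site 7 (W↔T), site 8 (L↔F), site 12 (L↔F), site 18 (C↔W).
p = 5/18 = 0.277778.
d = −ln(1 − 0.277778) = −ln(0.722222) = 0.3254.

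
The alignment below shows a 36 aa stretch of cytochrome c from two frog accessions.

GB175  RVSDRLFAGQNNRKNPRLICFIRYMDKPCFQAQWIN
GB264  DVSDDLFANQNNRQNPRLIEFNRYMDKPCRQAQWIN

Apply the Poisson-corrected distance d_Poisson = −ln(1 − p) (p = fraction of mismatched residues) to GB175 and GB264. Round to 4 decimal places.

0.2162

The sequences differ at positions 1 (R/D), 5 (R/D), 9 (G/N), 14 (K/Q), 20 (C/E), 22 (I/N), 30 (F/R).
p = 7/36 = 0.194444.
d = −ln(1 − 0.194444) = −ln(0.805556) = 0.2162.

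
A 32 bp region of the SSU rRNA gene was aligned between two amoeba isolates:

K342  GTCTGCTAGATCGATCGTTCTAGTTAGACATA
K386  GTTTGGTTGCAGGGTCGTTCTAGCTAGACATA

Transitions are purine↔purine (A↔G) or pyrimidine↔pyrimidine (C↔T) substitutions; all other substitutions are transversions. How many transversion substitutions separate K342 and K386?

5

The sequences differ at positions 3 (C/T, transition), 6 (C/G, transversion), 8 (A/T, transversion), 10 (A/C, transversion), 11 (T/A, transversion), 12 (C/G, transversion), 14 (A/G, transition), 24 (T/C, transition).
Of the 8 differences, 3 transitions and 5 transversions, so the answer is 5.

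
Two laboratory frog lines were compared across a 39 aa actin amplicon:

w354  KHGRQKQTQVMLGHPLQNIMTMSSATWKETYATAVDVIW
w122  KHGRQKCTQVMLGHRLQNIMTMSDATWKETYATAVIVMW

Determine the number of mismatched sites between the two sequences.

5

Mismatches occur at site 7 (Q/C), site 15 (P/R), site 24 (S/D), site 36 (D/I), site 38 (I/M).
That gives 5 mismatches out of 39 aligned sites, so the Hamming distance is 5.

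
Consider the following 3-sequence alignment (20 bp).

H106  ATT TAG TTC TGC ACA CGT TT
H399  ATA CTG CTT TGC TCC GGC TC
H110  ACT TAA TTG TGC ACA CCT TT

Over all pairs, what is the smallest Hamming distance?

4

Pairwise Hamming distances:
  H106 vs H399: 10
  H106 vs H110: 4
  H399 vs H110: 13
The smallest is 4, between H106 and H110.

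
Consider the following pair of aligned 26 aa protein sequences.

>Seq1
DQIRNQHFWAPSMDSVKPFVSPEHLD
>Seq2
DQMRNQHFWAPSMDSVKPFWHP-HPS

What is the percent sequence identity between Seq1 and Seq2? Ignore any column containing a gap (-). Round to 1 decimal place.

80.0%

Excluding the 1 gap column leaves 25 comparable sites.
The sequences differ at positions 3 (I/M), 20 (V/W), 21 (S/H), 25 (L/P), 26 (D/S).
20 of the 25 comparable sites match, so the percent identity is 20/25 × 100 = 80.0%.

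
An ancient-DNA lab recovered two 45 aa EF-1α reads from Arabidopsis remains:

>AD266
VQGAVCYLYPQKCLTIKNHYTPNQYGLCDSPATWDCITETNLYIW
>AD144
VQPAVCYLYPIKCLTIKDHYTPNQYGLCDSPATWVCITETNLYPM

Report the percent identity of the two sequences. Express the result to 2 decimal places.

86.67%

Mismatches occur at site 3 (G/P), site 11 (Q/I), site 18 (N/D), site 35 (D/V), site 44 (I/P), site 45 (W/M).
39 of the 45 sites match, so the percent identity is 39/45 × 100 = 86.67%.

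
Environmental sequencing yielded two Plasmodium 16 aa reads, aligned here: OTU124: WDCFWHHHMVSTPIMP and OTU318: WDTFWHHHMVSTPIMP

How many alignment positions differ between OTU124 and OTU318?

The sequences differ at position 3 (C/T).
That gives 1 mismatch out of 16 aligned sites, so the Hamming distance is 1.

1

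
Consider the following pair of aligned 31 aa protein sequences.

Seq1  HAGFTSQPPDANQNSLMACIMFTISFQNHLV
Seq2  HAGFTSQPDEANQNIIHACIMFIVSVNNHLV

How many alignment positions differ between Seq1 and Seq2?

9

Mismatches occur at site 9 (P↔D), site 10 (D↔E), site 15 (S↔I), site 16 (L↔I), site 17 (M↔H), site 23 (T↔I), site 24 (I↔V), site 26 (F↔V), site 27 (Q↔N).
That gives 9 mismatches out of 31 aligned sites, so the Hamming distance is 9.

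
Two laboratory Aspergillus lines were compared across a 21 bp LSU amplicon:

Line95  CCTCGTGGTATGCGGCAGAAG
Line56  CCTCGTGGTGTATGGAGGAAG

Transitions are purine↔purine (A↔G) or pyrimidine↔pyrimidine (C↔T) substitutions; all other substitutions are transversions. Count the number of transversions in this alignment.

The sequences differ at positions 10 (A/G, transition), 12 (G/A, transition), 13 (C/T, transition), 16 (C/A, transversion), 17 (A/G, transition).
Of the 5 differences, 4 transitions and 1 transversion, so the answer is 1.

1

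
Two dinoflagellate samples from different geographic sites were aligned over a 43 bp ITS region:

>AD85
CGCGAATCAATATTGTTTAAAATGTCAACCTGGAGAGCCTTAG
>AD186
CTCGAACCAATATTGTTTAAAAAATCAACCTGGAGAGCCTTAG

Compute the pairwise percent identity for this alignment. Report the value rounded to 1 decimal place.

Mismatches occur at site 2 (G/T), site 7 (T/C), site 23 (T/A), site 24 (G/A).
39 of the 43 sites match, so the percent identity is 39/43 × 100 = 90.7%.

90.7%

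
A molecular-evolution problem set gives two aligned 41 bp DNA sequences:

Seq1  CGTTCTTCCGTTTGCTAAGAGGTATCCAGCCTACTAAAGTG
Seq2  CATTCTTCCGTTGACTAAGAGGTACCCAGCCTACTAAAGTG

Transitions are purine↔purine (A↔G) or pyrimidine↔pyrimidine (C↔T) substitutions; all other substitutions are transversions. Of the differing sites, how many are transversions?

1

The sequences differ at positions 2 (G/A, transition), 13 (T/G, transversion), 14 (G/A, transition), 25 (T/C, transition).
Of the 4 differences, 3 transitions and 1 transversion, so the answer is 1.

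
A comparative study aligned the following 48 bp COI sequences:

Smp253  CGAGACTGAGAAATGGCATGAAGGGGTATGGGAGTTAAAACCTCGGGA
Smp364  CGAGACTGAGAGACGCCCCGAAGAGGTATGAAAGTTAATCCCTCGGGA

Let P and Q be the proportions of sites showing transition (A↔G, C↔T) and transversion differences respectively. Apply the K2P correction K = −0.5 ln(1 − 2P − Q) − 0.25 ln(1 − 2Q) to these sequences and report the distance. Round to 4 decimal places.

Differing sites — 12:A/G (Ti); 14:T/C (Ti); 16:G/C (Tv); 18:A/C (Tv); 19:T/C (Ti); 24:G/A (Ti); 31:G/A (Ti); 32:G/A (Ti); 39:A/T (Tv); 40:A/C (Tv).
Of the 10 differences, 6 transitions and 4 transversions over 48 sites: P = 6/48 = 0.125000, Q = 4/48 = 0.083333.
d = −0.5·ln(0.666667) − 0.25·ln(0.833334) = −0.5·(-0.405465) − 0.25·(-0.182321) = 0.2483.

0.2483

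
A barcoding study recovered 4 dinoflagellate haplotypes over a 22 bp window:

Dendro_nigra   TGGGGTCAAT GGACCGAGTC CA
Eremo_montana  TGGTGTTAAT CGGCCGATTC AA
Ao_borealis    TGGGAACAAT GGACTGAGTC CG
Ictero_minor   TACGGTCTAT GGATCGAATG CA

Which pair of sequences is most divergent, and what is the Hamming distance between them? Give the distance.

11

Pairwise Hamming distances:
  Dendro_nigra vs Eremo_montana: 6
  Dendro_nigra vs Ao_borealis: 4
  Dendro_nigra vs Ictero_minor: 6
  Eremo_montana vs Ao_borealis: 10
  Eremo_montana vs Ictero_minor: 11
  Ao_borealis vs Ictero_minor: 10
The largest is 11, between Eremo_montana and Ictero_minor.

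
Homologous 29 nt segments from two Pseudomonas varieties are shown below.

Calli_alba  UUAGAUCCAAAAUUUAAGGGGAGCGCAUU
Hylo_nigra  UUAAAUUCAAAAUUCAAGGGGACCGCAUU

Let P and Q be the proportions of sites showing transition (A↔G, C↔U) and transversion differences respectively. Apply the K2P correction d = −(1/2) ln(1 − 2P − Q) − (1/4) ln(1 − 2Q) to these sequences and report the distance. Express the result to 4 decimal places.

0.1560

The sequences differ at positions 4 (G/A, transition), 7 (C/U, transition), 15 (U/C, transition), 23 (G/C, transversion).
Of the 4 differences, 3 transitions and 1 transversion over 29 sites: P = 3/29 = 0.103448, Q = 1/29 = 0.034483.
d = −0.5·ln(0.758621) − 0.25·ln(0.931034) = −0.5·(-0.276253) − 0.25·(-0.071459) = 0.1560.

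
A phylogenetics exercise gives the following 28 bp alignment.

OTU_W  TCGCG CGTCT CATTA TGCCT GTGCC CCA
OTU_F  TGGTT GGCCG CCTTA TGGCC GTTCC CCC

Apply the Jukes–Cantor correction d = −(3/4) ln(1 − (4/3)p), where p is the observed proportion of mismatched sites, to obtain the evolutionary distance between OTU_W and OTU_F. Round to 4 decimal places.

0.5565

Mismatches occur at site 2 (C→G), site 4 (C→T), site 5 (G→T), site 6 (C→G), site 8 (T→C), site 10 (T→G), site 12 (A→C), site 18 (C→G), site 20 (T→C), site 23 (G→T), site 28 (A→C).
p = 11/28 = 0.392857.
d = −0.75 · ln(1 − (4/3)·0.392857) = −0.75 · ln(0.476191) = −0.75 · (-0.741936) = 0.5565.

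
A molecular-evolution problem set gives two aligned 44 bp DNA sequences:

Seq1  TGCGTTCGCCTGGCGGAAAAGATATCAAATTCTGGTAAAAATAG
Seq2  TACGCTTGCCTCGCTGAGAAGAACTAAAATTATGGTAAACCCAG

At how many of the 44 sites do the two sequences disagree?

13

Differing sites — 2:G/A; 5:T/C; 7:C/T; 12:G/C; 15:G/T; 18:A/G; 23:T/A; 24:A/C; 26:C/A; 32:C/A; 40:A/C; 41:A/C; 42:T/C.
That gives 13 mismatches out of 44 aligned sites, so the Hamming distance is 13.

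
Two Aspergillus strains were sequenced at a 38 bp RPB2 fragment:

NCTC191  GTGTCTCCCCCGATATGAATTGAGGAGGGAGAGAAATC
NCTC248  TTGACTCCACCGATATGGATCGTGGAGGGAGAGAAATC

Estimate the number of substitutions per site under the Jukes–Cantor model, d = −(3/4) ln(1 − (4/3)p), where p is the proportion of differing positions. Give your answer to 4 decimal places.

0.1773

Differing sites — 1:G/T; 4:T/A; 9:C/A; 18:A/G; 21:T/C; 23:A/T.
p = 6/38 = 0.157895.
d = −0.75 · ln(1 − (4/3)·0.157895) = −0.75 · ln(0.789473) = −0.75 · (-0.236390) = 0.1773.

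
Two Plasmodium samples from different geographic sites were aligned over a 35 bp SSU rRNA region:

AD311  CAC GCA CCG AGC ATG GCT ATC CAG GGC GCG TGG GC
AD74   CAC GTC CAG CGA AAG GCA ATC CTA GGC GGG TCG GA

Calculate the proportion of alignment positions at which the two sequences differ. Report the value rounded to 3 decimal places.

0.343

Mismatches occur at site 5 (C/T), site 6 (A/C), site 8 (C/A), site 10 (A/C), site 12 (C/A), site 14 (T/A), site 18 (T/A), site 23 (A/T), site 24 (G/A), site 29 (C/G), site 32 (G/C), site 35 (C/A).
There are 12 differences over 35 sites, so p = 12/35 = 0.343.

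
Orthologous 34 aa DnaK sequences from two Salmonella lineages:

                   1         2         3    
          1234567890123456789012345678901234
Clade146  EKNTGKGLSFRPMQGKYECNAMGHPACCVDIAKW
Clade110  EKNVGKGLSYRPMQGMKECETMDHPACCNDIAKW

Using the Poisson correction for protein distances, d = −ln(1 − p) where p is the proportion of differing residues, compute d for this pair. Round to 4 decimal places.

Differing sites — 4:T/V; 10:F/Y; 16:K/M; 17:Y/K; 20:N/E; 21:A/T; 23:G/D; 29:V/N.
p = 8/34 = 0.235294.
d = −ln(1 − 0.235294) = −ln(0.764706) = 0.2683.

0.2683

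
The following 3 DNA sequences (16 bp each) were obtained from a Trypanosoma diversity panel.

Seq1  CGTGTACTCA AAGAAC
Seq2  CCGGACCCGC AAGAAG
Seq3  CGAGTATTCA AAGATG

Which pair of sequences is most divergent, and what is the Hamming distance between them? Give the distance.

Pairwise Hamming distances:
  Seq1 vs Seq2: 8
  Seq1 vs Seq3: 4
  Seq2 vs Seq3: 9
The largest is 9, between Seq2 and Seq3.

9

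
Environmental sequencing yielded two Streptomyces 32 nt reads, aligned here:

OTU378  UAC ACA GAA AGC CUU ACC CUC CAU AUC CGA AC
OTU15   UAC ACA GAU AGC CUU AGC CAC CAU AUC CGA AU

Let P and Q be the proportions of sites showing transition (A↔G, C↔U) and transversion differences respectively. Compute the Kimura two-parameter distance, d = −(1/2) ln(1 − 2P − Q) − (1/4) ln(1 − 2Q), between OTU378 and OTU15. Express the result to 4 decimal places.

0.1369

Differing sites — 9:A/U (Tv); 17:C/G (Tv); 20:U/A (Tv); 32:C/U (Ti).
Of the 4 differences, 1 transition and 3 transversions over 32 sites: P = 1/32 = 0.031250, Q = 3/32 = 0.093750.
d = −0.5·ln(0.843750) − 0.25·ln(0.812500) = −0.5·(-0.169899) − 0.25·(-0.207639) = 0.1369.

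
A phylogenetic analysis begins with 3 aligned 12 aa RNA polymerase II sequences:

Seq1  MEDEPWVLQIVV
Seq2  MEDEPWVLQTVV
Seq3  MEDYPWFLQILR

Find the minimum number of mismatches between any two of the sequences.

1

Pairwise Hamming distances:
  Seq1 vs Seq2: 1
  Seq1 vs Seq3: 4
  Seq2 vs Seq3: 5
The smallest is 1, between Seq1 and Seq2.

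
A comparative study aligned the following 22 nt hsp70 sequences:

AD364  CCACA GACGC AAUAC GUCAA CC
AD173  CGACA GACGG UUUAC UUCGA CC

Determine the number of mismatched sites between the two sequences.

Differing sites — 2:C/G; 10:C/G; 11:A/U; 12:A/U; 16:G/U; 19:A/G.
That gives 6 mismatches out of 22 aligned sites, so the Hamming distance is 6.

6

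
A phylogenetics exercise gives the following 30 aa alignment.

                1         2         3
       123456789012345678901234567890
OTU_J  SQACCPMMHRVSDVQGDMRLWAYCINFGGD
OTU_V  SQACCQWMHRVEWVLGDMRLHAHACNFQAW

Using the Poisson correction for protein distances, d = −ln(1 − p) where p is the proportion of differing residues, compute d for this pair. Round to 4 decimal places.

The sequences differ at positions 6 (P/Q), 7 (M/W), 12 (S/E), 13 (D/W), 15 (Q/L), 21 (W/H), 23 (Y/H), 24 (C/A), 25 (I/C), 28 (G/Q), 29 (G/A), 30 (D/W).
p = 12/30 = 0.400000.
d = −ln(1 − 0.400000) = −ln(0.600000) = 0.5108.

0.5108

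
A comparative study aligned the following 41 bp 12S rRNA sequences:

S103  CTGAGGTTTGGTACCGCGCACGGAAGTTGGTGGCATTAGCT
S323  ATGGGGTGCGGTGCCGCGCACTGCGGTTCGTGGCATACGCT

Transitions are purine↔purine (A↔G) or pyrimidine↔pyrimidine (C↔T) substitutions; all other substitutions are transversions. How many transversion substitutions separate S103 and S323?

The sequences differ at positions 1 (C/A, transversion), 4 (A/G, transition), 8 (T/G, transversion), 9 (T/C, transition), 13 (A/G, transition), 22 (G/T, transversion), 24 (A/C, transversion), 25 (A/G, transition), 29 (G/C, transversion), 37 (T/A, transversion), 38 (A/C, transversion).
Of the 11 differences, 4 transitions and 7 transversions, so the answer is 7.

7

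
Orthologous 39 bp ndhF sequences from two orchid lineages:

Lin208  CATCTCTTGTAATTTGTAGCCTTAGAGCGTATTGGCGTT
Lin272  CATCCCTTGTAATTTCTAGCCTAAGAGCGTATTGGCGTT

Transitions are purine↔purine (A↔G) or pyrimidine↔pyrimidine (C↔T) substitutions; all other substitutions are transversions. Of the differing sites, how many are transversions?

The sequences differ at positions 5 (T/C, transition), 16 (G/C, transversion), 23 (T/A, transversion).
Of the 3 differences, 1 transition and 2 transversions, so the answer is 2.

2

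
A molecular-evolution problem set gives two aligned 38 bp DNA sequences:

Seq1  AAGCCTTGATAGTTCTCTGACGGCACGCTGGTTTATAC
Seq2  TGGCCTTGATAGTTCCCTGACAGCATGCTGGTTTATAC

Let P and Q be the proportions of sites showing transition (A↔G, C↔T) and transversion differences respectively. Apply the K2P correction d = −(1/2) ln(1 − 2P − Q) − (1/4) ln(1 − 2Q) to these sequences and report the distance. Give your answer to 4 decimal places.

0.1487

Mismatches occur at site 1 (A/T, transversion), site 2 (A/G, transition), site 16 (T/C, transition), site 22 (G/A, transition), site 26 (C/T, transition).
Of the 5 differences, 4 transitions and 1 transversion over 38 sites: P = 4/38 = 0.105263, Q = 1/38 = 0.026316.
d = −0.5·ln(0.763158) − 0.25·ln(0.947368) = −0.5·(-0.270290) − 0.25·(-0.054068) = 0.1487.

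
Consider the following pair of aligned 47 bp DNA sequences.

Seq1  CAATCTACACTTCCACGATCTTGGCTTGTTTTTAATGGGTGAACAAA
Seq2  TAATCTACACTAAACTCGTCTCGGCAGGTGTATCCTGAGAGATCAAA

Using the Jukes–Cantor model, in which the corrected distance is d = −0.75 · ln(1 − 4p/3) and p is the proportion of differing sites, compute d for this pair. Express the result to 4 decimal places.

Mismatches occur at site 1 (C↔T), site 12 (T↔A), site 13 (C↔A), site 14 (C↔A), site 15 (A↔C), site 16 (C↔T), site 17 (G↔C), site 18 (A↔G), site 22 (T↔C), site 26 (T↔A), site 27 (T↔G), site 30 (T↔G), site 32 (T↔A), site 34 (A↔C), site 35 (A↔C), site 38 (G↔A), site 40 (T↔A), site 43 (A↔T).
p = 18/47 = 0.382979.
d = −0.75 · ln(1 − (4/3)·0.382979) = −0.75 · ln(0.489361) = −0.75 · (-0.714655) = 0.5360.

0.5360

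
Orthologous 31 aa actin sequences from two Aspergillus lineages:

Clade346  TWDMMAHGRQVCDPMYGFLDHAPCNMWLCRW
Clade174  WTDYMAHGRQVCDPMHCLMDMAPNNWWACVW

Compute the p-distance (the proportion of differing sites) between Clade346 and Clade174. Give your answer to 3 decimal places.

0.387

Mismatches occur at site 1 (T→W), site 2 (W→T), site 4 (M→Y), site 16 (Y→H), site 17 (G→C), site 18 (F→L), site 19 (L→M), site 21 (H→M), site 24 (C→N), site 26 (M→W), site 28 (L→A), site 30 (R→V).
There are 12 differences over 31 sites, so p = 12/31 = 0.387.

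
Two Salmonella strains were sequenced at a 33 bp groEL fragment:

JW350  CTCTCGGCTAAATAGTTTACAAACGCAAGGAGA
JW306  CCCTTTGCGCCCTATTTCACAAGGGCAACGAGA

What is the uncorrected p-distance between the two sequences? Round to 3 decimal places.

Mismatches occur at site 2 (T/C), site 5 (C/T), site 6 (G/T), site 9 (T/G), site 10 (A/C), site 11 (A/C), site 12 (A/C), site 15 (G/T), site 18 (T/C), site 23 (A/G), site 24 (C/G), site 29 (G/C).
There are 12 differences over 33 sites, so p = 12/33 = 0.364.

0.364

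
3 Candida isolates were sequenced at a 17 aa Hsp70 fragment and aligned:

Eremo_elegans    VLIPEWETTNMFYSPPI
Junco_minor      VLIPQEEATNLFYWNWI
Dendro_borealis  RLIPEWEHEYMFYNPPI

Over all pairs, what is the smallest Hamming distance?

5

Pairwise Hamming distances:
  Eremo_elegans vs Junco_minor: 7
  Eremo_elegans vs Dendro_borealis: 5
  Junco_minor vs Dendro_borealis: 10
The smallest is 5, between Eremo_elegans and Dendro_borealis.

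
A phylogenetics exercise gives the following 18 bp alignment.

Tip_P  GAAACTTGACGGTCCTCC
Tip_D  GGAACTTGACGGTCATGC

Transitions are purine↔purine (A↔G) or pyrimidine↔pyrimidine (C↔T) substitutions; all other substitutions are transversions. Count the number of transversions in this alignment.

2

Differing sites — 2:A/G (Ti); 15:C/A (Tv); 17:C/G (Tv).
Of the 3 differences, 1 transition and 2 transversions, so the answer is 2.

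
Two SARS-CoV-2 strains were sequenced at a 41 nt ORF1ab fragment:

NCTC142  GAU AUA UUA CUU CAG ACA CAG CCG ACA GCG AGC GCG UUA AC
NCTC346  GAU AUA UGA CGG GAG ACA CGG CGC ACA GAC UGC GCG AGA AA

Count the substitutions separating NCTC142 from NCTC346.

13

Mismatches occur at site 8 (U/G), site 11 (U/G), site 12 (U/G), site 13 (C/G), site 20 (A/G), site 23 (C/G), site 24 (G/C), site 29 (C/A), site 30 (G/C), site 31 (A/U), site 37 (U/A), site 38 (U/G), site 41 (C/A).
That gives 13 mismatches out of 41 aligned sites, so the Hamming distance is 13.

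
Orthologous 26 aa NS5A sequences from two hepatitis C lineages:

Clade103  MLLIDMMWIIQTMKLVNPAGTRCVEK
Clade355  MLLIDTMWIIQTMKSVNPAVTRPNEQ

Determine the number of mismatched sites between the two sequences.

6

Mismatches occur at site 6 (M/T), site 15 (L/S), site 20 (G/V), site 23 (C/P), site 24 (V/N), site 26 (K/Q).
That gives 6 mismatches out of 26 aligned sites, so the Hamming distance is 6.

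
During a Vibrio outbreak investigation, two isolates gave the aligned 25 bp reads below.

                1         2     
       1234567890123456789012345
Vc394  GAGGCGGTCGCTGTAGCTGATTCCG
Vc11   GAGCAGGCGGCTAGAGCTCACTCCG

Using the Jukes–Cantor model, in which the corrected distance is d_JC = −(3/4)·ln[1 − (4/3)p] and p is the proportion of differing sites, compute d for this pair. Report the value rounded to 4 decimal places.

Differing sites — 4:G/C; 5:C/A; 8:T/C; 9:C/G; 13:G/A; 14:T/G; 19:G/C; 21:T/C.
p = 8/25 = 0.320000.
d = −0.75 · ln(1 − (4/3)·0.320000) = −0.75 · ln(0.573333) = −0.75 · (-0.556289) = 0.4172.

0.4172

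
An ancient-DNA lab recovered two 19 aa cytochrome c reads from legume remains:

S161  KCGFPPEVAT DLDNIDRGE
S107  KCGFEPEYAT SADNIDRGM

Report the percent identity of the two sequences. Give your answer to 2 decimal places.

73.68%

Differing sites — 5:P/E; 8:V/Y; 11:D/S; 12:L/A; 19:E/M.
14 of the 19 sites match, so the percent identity is 14/19 × 100 = 73.68%.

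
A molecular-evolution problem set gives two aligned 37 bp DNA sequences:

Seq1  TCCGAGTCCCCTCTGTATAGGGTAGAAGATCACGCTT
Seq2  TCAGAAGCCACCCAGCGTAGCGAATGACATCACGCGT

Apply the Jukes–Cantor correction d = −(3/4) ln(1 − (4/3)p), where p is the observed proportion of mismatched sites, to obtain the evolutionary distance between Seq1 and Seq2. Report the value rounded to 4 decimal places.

0.5266

Differing sites — 3:C/A; 6:G/A; 7:T/G; 10:C/A; 12:T/C; 14:T/A; 16:T/C; 17:A/G; 21:G/C; 23:T/A; 25:G/T; 26:A/G; 28:G/C; 36:T/G.
p = 14/37 = 0.378378.
d = −0.75 · ln(1 − (4/3)·0.378378) = −0.75 · ln(0.495496) = −0.75 · (-0.702196) = 0.5266.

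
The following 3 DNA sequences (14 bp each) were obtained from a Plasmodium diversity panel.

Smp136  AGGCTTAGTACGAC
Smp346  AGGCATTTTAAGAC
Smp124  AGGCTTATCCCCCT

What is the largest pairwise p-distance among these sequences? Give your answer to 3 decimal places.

0.571

Pairwise Hamming distances:
  Smp136 vs Smp346: 4
  Smp136 vs Smp124: 6
  Smp346 vs Smp124: 8
The largest is 8 mismatches, between Smp346 and Smp124; p = 8/14 = 0.571.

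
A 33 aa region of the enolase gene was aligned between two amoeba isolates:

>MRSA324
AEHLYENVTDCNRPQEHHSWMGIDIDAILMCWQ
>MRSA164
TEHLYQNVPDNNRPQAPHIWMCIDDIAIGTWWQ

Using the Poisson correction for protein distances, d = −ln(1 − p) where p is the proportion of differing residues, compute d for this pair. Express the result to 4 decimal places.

The sequences differ at positions 1 (A/T), 6 (E/Q), 9 (T/P), 11 (C/N), 16 (E/A), 17 (H/P), 19 (S/I), 22 (G/C), 25 (I/D), 26 (D/I), 29 (L/G), 30 (M/T), 31 (C/W).
p = 13/33 = 0.393939.
d = −ln(1 − 0.393939) = −ln(0.606061) = 0.5008.

0.5008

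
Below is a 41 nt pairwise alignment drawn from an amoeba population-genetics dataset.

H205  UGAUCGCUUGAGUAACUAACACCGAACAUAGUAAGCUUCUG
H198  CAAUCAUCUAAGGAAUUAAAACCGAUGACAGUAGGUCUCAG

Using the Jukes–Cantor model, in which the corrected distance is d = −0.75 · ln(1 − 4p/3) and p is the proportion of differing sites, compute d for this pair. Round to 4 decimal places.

The sequences differ at positions 1 (U/C), 2 (G/A), 6 (G/A), 7 (C/U), 8 (U/C), 10 (G/A), 13 (U/G), 16 (C/U), 20 (C/A), 26 (A/U), 27 (C/G), 29 (U/C), 34 (A/G), 36 (C/U), 37 (U/C), 40 (U/A).
p = 16/41 = 0.390244.
d = −0.75 · ln(1 − (4/3)·0.390244) = −0.75 · ln(0.479675) = −0.75 · (-0.734646) = 0.5510.

0.5510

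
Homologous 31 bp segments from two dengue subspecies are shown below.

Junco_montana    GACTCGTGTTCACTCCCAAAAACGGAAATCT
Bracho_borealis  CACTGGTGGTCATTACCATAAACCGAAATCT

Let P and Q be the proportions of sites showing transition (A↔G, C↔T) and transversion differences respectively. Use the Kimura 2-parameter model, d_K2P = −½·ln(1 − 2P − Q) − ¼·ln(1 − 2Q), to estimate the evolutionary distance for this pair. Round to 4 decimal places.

0.2716

Mismatches occur at site 1 (G↔C, transversion), site 5 (C↔G, transversion), site 9 (T↔G, transversion), site 13 (C↔T, transition), site 15 (C↔A, transversion), site 19 (A↔T, transversion), site 24 (G↔C, transversion).
Of the 7 differences, 1 transition and 6 transversions over 31 sites: P = 1/31 = 0.032258, Q = 6/31 = 0.193548.
d = −0.5·ln(0.741936) − 0.25·ln(0.612904) = −0.5·(-0.298492) − 0.25·(-0.489547) = 0.2716.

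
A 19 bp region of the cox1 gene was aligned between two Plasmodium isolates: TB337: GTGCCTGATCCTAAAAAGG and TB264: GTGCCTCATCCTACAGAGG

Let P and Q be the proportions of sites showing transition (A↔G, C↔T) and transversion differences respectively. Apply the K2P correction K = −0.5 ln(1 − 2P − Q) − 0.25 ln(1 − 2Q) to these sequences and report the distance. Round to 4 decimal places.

0.1773

The sequences differ at positions 7 (G/C, transversion), 14 (A/C, transversion), 16 (A/G, transition).
Of the 3 differences, 1 transition and 2 transversions over 19 sites: P = 1/19 = 0.052632, Q = 2/19 = 0.105263.
d = −0.5·ln(0.789473) − 0.25·ln(0.789474) = −0.5·(-0.236390) − 0.25·(-0.236388) = 0.1773.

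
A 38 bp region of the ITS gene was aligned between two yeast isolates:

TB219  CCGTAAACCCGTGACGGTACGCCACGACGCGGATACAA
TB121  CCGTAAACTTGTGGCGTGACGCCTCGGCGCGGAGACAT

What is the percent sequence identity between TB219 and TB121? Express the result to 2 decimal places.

76.32%

The sequences differ at positions 9 (C/T), 10 (C/T), 14 (A/G), 17 (G/T), 18 (T/G), 24 (A/T), 27 (A/G), 34 (T/G), 38 (A/T).
29 of the 38 sites match, so the percent identity is 29/38 × 100 = 76.32%.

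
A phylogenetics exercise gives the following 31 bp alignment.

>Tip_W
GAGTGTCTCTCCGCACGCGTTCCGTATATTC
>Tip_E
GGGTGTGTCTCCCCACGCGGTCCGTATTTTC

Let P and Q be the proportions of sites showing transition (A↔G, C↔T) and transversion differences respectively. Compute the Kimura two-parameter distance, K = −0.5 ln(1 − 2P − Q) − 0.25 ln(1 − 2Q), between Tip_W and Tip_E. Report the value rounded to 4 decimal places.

0.1822

Differing sites — 2:A/G (Ti); 7:C/G (Tv); 13:G/C (Tv); 20:T/G (Tv); 28:A/T (Tv).
Of the 5 differences, 1 transition and 4 transversions over 31 sites: P = 1/31 = 0.032258, Q = 4/31 = 0.129032.
d = −0.5·ln(0.806452) − 0.25·ln(0.741936) = −0.5·(-0.215111) − 0.25·(-0.298492) = 0.1822.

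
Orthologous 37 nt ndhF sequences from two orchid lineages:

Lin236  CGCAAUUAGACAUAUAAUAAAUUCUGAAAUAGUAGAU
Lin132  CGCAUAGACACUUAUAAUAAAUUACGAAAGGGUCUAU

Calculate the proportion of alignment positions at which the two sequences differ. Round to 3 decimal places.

0.297

The sequences differ at positions 5 (A/U), 6 (U/A), 7 (U/G), 9 (G/C), 12 (A/U), 24 (C/A), 25 (U/C), 30 (U/G), 31 (A/G), 34 (A/C), 35 (G/U).
There are 11 differences over 37 sites, so p = 11/37 = 0.297.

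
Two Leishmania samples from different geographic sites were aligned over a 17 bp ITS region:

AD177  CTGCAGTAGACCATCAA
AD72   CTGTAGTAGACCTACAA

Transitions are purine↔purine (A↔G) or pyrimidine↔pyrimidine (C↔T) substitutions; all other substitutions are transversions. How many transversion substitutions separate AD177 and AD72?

Differing sites — 4:C/T (Ti); 13:A/T (Tv); 14:T/A (Tv).
Of the 3 differences, 1 transition and 2 transversions, so the answer is 2.

2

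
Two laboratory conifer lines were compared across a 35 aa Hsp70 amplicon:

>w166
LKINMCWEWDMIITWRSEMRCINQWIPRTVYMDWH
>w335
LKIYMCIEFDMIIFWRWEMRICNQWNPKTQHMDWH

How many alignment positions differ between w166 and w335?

Differing sites — 4:N/Y; 7:W/I; 9:W/F; 14:T/F; 17:S/W; 21:C/I; 22:I/C; 26:I/N; 28:R/K; 30:V/Q; 31:Y/H.
That gives 11 mismatches out of 35 aligned sites, so the Hamming distance is 11.

11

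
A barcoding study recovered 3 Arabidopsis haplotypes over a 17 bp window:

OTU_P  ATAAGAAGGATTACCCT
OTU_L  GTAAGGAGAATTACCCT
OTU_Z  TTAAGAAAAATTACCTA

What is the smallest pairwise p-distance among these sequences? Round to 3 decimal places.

0.176

Pairwise Hamming distances:
  OTU_P vs OTU_L: 3
  OTU_P vs OTU_Z: 5
  OTU_L vs OTU_Z: 5
The smallest is 3 mismatches, between OTU_P and OTU_L; p = 3/17 = 0.176.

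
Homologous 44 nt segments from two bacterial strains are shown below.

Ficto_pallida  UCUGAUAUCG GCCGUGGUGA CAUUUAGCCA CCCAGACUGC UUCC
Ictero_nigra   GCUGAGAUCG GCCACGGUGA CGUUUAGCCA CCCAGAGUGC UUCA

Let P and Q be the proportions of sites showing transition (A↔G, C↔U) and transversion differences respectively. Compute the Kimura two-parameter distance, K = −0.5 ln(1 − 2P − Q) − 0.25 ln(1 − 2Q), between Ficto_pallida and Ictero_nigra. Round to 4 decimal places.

0.1791

Mismatches occur at site 1 (U→G, transversion), site 6 (U→G, transversion), site 14 (G→A, transition), site 15 (U→C, transition), site 22 (A→G, transition), site 37 (C→G, transversion), site 44 (C→A, transversion).
Of the 7 differences, 3 transitions and 4 transversions over 44 sites: P = 3/44 = 0.068182, Q = 4/44 = 0.090909.
d = −0.5·ln(0.772727) − 0.25·ln(0.818182) = −0.5·(-0.257829) − 0.25·(-0.200670) = 0.1791.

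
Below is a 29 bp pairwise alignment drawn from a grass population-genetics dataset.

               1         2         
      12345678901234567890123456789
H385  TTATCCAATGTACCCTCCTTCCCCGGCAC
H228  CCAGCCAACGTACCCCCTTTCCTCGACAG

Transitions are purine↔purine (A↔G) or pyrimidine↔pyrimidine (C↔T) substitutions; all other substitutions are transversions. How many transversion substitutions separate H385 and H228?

2

Mismatches occur at site 1 (T↔C, transition), site 2 (T↔C, transition), site 4 (T↔G, transversion), site 9 (T↔C, transition), site 16 (T↔C, transition), site 18 (C↔T, transition), site 23 (C↔T, transition), site 26 (G↔A, transition), site 29 (C↔G, transversion).
Of the 9 differences, 7 transitions and 2 transversions, so the answer is 2.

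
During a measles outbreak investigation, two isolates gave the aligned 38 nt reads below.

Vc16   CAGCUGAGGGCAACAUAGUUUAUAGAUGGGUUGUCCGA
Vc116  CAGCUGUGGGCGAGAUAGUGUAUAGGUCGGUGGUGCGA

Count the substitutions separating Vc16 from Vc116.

8

The sequences differ at positions 7 (A/U), 12 (A/G), 14 (C/G), 20 (U/G), 26 (A/G), 28 (G/C), 32 (U/G), 35 (C/G).
That gives 8 mismatches out of 38 aligned sites, so the Hamming distance is 8.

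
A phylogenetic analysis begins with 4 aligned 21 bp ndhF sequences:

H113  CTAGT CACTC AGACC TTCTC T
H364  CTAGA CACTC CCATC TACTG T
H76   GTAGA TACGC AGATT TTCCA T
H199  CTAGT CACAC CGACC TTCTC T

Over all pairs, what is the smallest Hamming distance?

Pairwise Hamming distances:
  H113 vs H364: 6
  H113 vs H76: 8
  H113 vs H199: 2
  H364 vs H76: 9
  H364 vs H199: 6
  H76 vs H199: 9
The smallest is 2, between H113 and H199.

2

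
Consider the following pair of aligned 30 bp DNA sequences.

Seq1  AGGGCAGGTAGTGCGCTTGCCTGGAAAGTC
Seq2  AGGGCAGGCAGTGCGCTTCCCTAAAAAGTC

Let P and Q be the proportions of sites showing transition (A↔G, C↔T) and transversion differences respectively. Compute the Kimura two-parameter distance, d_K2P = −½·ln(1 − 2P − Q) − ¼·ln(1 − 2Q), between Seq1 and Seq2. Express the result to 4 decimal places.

Mismatches occur at site 9 (T↔C, transition), site 19 (G↔C, transversion), site 23 (G↔A, transition), site 24 (G↔A, transition).
Of the 4 differences, 3 transitions and 1 transversion over 30 sites: P = 3/30 = 0.100000, Q = 1/30 = 0.033333.
d = −0.5·ln(0.766667) − 0.25·ln(0.933334) = −0.5·(-0.265703) − 0.25·(-0.068992) = 0.1501.

0.1501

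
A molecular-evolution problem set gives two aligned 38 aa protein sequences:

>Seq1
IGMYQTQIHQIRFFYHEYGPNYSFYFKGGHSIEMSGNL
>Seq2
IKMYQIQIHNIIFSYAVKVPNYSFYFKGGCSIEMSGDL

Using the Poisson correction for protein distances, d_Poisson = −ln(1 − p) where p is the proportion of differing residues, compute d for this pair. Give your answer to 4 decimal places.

Mismatches occur at site 2 (G→K), site 6 (T→I), site 10 (Q→N), site 12 (R→I), site 14 (F→S), site 16 (H→A), site 17 (E→V), site 18 (Y→K), site 19 (G→V), site 30 (H→C), site 37 (N→D).
p = 11/38 = 0.289474.
d = −ln(1 − 0.289474) = −ln(0.710526) = 0.3417.

0.3417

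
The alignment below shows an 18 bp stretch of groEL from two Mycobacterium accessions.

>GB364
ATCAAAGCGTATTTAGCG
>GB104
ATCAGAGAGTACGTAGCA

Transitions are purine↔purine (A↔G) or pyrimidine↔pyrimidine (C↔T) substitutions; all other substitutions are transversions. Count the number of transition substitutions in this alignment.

3

Mismatches occur at site 5 (A↔G, transition), site 8 (C↔A, transversion), site 12 (T↔C, transition), site 13 (T↔G, transversion), site 18 (G↔A, transition).
Of the 5 differences, 3 transitions and 2 transversions, so the answer is 3.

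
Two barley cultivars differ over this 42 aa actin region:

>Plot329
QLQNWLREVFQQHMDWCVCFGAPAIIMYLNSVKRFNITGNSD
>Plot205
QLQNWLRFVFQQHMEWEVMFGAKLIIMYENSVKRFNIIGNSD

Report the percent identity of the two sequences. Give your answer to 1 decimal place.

Mismatches occur at site 8 (E→F), site 15 (D→E), site 17 (C→E), site 19 (C→M), site 23 (P→K), site 24 (A→L), site 29 (L→E), site 38 (T→I).
34 of the 42 sites match, so the percent identity is 34/42 × 100 = 81.0%.

81.0%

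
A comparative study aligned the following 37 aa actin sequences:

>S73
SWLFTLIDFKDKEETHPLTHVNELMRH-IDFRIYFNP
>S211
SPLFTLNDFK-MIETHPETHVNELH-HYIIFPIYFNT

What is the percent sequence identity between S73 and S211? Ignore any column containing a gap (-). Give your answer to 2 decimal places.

Excluding the 3 gap columns leaves 34 comparable sites.
Differing sites — 2:W/P; 7:I/N; 12:K/M; 13:E/I; 18:L/E; 25:M/H; 30:D/I; 32:R/P; 37:P/T.
25 of the 34 comparable sites match, so the percent identity is 25/34 × 100 = 73.53%.

73.53%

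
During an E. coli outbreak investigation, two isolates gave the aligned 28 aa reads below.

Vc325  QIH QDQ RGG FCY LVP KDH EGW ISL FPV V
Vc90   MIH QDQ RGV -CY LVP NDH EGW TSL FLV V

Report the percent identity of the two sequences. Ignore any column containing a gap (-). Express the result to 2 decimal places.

Excluding the 1 gap column leaves 27 comparable sites.
Differing sites — 1:Q/M; 9:G/V; 16:K/N; 22:I/T; 26:P/L.
22 of the 27 comparable sites match, so the percent identity is 22/27 × 100 = 81.48%.

81.48%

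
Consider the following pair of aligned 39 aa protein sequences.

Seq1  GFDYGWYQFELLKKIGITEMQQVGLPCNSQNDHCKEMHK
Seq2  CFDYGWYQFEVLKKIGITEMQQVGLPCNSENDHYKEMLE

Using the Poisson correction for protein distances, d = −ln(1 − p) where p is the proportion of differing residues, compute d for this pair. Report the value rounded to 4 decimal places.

Mismatches occur at site 1 (G/C), site 11 (L/V), site 30 (Q/E), site 34 (C/Y), site 38 (H/L), site 39 (K/E).
p = 6/39 = 0.153846.
d = −ln(1 − 0.153846) = −ln(0.846154) = 0.1671.

0.1671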